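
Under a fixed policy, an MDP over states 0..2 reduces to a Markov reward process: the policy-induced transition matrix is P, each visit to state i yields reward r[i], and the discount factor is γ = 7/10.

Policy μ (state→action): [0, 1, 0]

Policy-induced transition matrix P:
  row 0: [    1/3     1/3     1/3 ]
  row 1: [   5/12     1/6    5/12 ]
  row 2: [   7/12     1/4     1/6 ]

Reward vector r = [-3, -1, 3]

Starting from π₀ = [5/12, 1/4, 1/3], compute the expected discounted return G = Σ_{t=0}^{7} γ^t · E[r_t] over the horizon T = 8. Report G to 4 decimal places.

G = -1.9024

t=0: π = [0.4167, 0.2500, 0.3333], E[r] = -0.5000, γ^t·E[r] = -0.500000, running G = -0.500000
t=1: π = [0.4375, 0.2639, 0.2986], E[r] = -0.6806, γ^t·E[r] = -0.476389, running G = -0.976389
t=2: π = [0.4300, 0.2645, 0.3056], E[r] = -0.6377, γ^t·E[r] = -0.312488, running G = -1.288877
t=3: π = [0.4318, 0.2638, 0.3044], E[r] = -0.6457, γ^t·E[r] = -0.221488, running G = -1.510365
t=4: π = [0.4314, 0.2640, 0.3046], E[r] = -0.6446, γ^t·E[r] = -0.154758, running G = -1.665123
t=5: π = [0.4315, 0.2640, 0.3046], E[r] = -0.6447, γ^t·E[r] = -0.108350, running G = -1.773473
t=6: π = [0.4315, 0.2640, 0.3046], E[r] = -0.6447, γ^t·E[r] = -0.075845, running G = -1.849318
t=7: π = [0.4315, 0.2640, 0.3046], E[r] = -0.6447, γ^t·E[r] = -0.053091, running G = -1.902409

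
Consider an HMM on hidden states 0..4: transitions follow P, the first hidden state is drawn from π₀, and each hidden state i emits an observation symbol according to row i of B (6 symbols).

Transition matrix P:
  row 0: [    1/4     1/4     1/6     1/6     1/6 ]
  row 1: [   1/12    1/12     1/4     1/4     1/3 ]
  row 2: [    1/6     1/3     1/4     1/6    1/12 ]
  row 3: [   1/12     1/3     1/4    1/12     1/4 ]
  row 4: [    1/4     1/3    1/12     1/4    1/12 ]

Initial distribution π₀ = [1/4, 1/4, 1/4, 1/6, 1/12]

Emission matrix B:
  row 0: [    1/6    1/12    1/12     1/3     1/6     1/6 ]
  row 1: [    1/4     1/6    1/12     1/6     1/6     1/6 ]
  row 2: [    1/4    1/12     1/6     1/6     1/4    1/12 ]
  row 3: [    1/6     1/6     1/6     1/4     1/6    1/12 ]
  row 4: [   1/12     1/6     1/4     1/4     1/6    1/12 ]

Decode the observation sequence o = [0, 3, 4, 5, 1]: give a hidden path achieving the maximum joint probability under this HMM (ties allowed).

t=0: δ = [4.167e-02, 6.250e-02, 6.250e-02, 2.778e-02, 6.944e-03]  (obs o_0=0)
t=1: δ = [3.472e-03, 3.472e-03, 2.604e-03, 3.906e-03, 5.208e-03]  ψ = [0, 2, 1, 1, 1]  (obs o_1=3)
t=2: δ = [2.170e-04, 2.894e-04, 2.441e-04, 2.170e-04, 1.929e-04]  ψ = [4, 4, 3, 4, 1]  (obs o_2=4)
t=3: δ = [9.042e-06, 1.356e-05, 6.028e-06, 6.028e-06, 8.038e-06]  ψ = [0, 2, 1, 1, 1]  (obs o_3=5)
t=4: δ = [1.884e-07, 4.465e-07, 2.826e-07, 5.651e-07, 7.535e-07]  ψ = [0, 4, 1, 1, 1]  (obs o_4=1)
backtrack: best end state = 4; path = [1, 3, 2, 1, 4]

path = [1, 3, 2, 1, 4]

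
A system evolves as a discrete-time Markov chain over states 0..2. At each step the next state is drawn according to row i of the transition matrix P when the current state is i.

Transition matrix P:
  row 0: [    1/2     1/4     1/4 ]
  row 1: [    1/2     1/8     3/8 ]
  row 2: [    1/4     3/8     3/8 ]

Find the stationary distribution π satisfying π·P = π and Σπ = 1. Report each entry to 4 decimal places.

π = [0.4194, 0.2581, 0.3226]

Balance equations π_j = Σ_i π_i·P[i][j]:
  π_0 = 1/2·π_0 + 1/2·π_1 + 1/4·π_2
  π_1 = 1/4·π_0 + 1/8·π_1 + 3/8·π_2
  normalize: π_0 + π_1 + π_2 = 1
Solving the linear system gives exactly π = [13/31, 8/31, 10/31].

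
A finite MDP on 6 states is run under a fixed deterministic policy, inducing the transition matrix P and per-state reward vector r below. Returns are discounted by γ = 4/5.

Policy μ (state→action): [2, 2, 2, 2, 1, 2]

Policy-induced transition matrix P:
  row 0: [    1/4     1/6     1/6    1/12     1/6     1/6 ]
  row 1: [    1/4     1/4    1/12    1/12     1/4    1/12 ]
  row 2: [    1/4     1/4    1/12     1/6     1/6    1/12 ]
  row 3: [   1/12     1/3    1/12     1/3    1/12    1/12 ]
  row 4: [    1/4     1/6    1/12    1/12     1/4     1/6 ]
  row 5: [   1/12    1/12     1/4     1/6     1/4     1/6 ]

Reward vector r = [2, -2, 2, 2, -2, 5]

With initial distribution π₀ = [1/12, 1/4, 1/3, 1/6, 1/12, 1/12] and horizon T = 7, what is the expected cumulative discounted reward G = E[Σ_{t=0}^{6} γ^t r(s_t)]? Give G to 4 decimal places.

G = 3.0254

t=0: π = [0.0833, 0.2500, 0.3333, 0.1667, 0.0833, 0.0833], E[r] = 0.9167, γ^t·E[r] = 0.916667, running G = 0.916667
t=1: π = [0.2083, 0.2361, 0.1042, 0.1597, 0.1875, 0.1042], E[r] = 0.6181, γ^t·E[r] = 0.494444, running G = 1.411111
t=2: π = [0.2060, 0.2130, 0.1181, 0.1406, 0.1973, 0.1250], E[r] = 0.7338, γ^t·E[r] = 0.469630, running G = 1.880741
t=3: π = [0.2057, 0.2073, 0.1213, 0.1387, 0.1996, 0.1274], E[r] = 0.7548, γ^t·E[r] = 0.386444, running G = 2.267185
t=4: π = [0.2056, 0.2066, 0.1217, 0.1387, 0.1996, 0.1277], E[r] = 0.7584, γ^t·E[r] = 0.310655, running G = 2.577840
t=5: π = [0.2056, 0.2065, 0.1218, 0.1388, 0.1996, 0.1277], E[r] = 0.7589, γ^t·E[r] = 0.248660, running G = 2.826500
t=6: π = [0.2056, 0.2065, 0.1218, 0.1388, 0.1996, 0.1277], E[r] = 0.7588, γ^t·E[r] = 0.198927, running G = 3.025427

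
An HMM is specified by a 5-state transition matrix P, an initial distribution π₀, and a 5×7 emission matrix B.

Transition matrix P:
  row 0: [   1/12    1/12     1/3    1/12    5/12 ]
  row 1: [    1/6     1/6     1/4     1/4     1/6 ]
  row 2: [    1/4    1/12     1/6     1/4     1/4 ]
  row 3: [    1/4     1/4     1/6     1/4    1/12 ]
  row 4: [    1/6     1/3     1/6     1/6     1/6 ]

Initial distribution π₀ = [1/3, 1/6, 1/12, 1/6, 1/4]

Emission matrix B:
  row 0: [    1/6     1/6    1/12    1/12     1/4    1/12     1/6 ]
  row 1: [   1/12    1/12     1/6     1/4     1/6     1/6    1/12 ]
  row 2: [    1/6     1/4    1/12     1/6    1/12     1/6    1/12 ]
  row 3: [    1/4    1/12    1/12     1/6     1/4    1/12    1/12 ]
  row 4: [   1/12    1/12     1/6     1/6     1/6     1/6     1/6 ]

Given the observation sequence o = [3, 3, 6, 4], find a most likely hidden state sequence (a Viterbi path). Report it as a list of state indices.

t=0: δ = [2.778e-02, 4.167e-02, 1.389e-02, 2.778e-02, 4.167e-02]  (obs o_0=3)
t=1: δ = [5.787e-04, 3.472e-03, 1.736e-03, 1.736e-03, 1.929e-03]  ψ = [1, 4, 1, 1, 0]  (obs o_1=3)
t=2: δ = [9.645e-05, 5.358e-05, 7.234e-05, 7.234e-05, 9.645e-05]  ψ = [1, 4, 1, 1, 1]  (obs o_2=6)
t=3: δ = [4.521e-06, 5.358e-06, 2.679e-06, 4.521e-06, 6.698e-06]  ψ = [2, 4, 0, 2, 0]  (obs o_3=4)
backtrack: best end state = 4; path = [4, 1, 0, 4]

path = [4, 1, 0, 4]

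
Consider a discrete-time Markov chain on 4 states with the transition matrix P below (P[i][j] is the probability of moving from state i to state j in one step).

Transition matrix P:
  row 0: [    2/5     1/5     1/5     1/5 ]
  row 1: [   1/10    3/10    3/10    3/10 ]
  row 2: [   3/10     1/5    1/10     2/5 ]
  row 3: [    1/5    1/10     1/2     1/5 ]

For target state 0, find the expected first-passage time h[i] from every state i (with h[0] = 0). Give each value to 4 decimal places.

First-step conditioning: h[0] = 0; for i ≠ 0, h[i] = 1 + Σ_k P[i][k]·h[k].
  h[1] = 1 + 3/10·h[1] + 3/10·h[2] + 3/10·h[3]
  h[2] = 1 + 1/5·h[1] + 1/10·h[2] + 2/5·h[3]
  h[3] = 1 + 1/10·h[1] + 1/2·h[2] + 1/5·h[3]
Solving the 3×3 linear system over states ≠ 0 gives exactly h = [0, 100/19, 1070/247, 60/13] (h[0] = 0 is the target).

h = [0.0000, 5.2632, 4.3320, 4.6154]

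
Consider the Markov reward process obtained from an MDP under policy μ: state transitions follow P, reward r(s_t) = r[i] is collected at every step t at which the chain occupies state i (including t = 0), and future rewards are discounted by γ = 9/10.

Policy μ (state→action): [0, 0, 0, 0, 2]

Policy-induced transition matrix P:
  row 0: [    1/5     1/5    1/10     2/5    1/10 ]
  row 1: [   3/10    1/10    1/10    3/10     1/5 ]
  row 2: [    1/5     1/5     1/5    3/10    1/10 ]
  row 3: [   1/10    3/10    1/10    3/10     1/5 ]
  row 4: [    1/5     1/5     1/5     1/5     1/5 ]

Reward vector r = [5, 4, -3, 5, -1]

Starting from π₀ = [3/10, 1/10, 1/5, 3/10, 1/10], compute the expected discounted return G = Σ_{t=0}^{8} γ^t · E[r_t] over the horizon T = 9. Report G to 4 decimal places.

t=0: π = [0.3000, 0.1000, 0.2000, 0.3000, 0.1000], E[r] = 2.7000, γ^t·E[r] = 2.700000, running G = 2.700000
t=1: π = [0.1800, 0.2200, 0.1300, 0.3200, 0.1500], E[r] = 2.8400, γ^t·E[r] = 2.556000, running G = 5.256000
t=2: π = [0.1900, 0.2100, 0.1280, 0.3030, 0.1690], E[r] = 2.7520, γ^t·E[r] = 2.229120, running G = 7.485120
t=3: π = [0.1907, 0.2093, 0.1297, 0.3021, 0.1682], E[r] = 2.7439, γ^t·E[r] = 2.000303, running G = 9.485423
t=4: π = [0.1907, 0.2093, 0.1298, 0.3023, 0.1680], E[r] = 2.7446, γ^t·E[r] = 1.800758, running G = 11.286181
t=5: π = [0.1907, 0.2093, 0.1298, 0.3023, 0.1679], E[r] = 2.7448, γ^t·E[r] = 1.620782, running G = 12.906964
t=6: π = [0.1907, 0.2093, 0.1298, 0.3023, 0.1680], E[r] = 2.7448, γ^t·E[r] = 1.458704, running G = 14.365668
t=7: π = [0.1907, 0.2093, 0.1298, 0.3023, 0.1680], E[r] = 2.7448, γ^t·E[r] = 1.312833, running G = 15.678501
t=8: π = [0.1907, 0.2093, 0.1298, 0.3023, 0.1680], E[r] = 2.7448, γ^t·E[r] = 1.181549, running G = 16.860050

G = 16.8601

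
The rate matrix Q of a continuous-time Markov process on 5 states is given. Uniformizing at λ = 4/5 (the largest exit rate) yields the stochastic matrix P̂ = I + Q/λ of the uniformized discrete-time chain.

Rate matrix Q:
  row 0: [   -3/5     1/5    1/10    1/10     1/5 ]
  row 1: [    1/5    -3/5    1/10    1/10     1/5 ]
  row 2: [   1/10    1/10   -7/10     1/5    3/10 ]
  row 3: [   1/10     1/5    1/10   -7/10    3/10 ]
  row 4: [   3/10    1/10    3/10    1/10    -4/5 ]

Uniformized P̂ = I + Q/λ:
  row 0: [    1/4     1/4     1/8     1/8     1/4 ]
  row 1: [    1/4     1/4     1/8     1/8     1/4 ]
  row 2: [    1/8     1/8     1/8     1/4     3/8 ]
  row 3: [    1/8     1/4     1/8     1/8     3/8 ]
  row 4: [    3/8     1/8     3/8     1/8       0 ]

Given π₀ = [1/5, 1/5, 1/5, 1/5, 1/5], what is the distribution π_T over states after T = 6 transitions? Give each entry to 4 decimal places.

π = [0.2378, 0.1979, 0.1833, 0.1479, 0.2331]

t=0: π = [0.2000, 0.2000, 0.2000, 0.2000, 0.2000]
t=1: π = [0.2250, 0.2000, 0.1750, 0.1500, 0.2500]
t=2: π = [0.2406, 0.1969, 0.1875, 0.1469, 0.2281]
t=3: π = [0.2367, 0.1980, 0.1820, 0.1484, 0.2348]
t=4: π = [0.2380, 0.1979, 0.1837, 0.1478, 0.2326]
t=5: π = [0.2376, 0.1980, 0.1832, 0.1480, 0.2333]
t=6: π = [0.2378, 0.1979, 0.1833, 0.1479, 0.2331]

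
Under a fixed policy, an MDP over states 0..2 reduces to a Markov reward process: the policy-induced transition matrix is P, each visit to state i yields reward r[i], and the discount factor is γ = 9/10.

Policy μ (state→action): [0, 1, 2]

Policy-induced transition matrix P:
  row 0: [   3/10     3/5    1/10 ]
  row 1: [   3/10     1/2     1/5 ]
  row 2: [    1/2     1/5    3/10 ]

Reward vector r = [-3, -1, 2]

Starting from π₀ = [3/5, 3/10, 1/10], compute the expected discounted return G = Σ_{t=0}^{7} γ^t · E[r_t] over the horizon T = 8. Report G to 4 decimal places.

t=0: π = [0.6000, 0.3000, 0.1000], E[r] = -1.9000, γ^t·E[r] = -1.900000, running G = -1.900000
t=1: π = [0.3200, 0.5300, 0.1500], E[r] = -1.1900, γ^t·E[r] = -1.071000, running G = -2.971000
t=2: π = [0.3300, 0.4870, 0.1830], E[r] = -1.1110, γ^t·E[r] = -0.899910, running G = -3.870910
t=3: π = [0.3366, 0.4781, 0.1853], E[r] = -1.1173, γ^t·E[r] = -0.814512, running G = -4.685422
t=4: π = [0.3371, 0.4781, 0.1849], E[r] = -1.1195, γ^t·E[r] = -0.734511, running G = -5.419932
t=5: π = [0.3370, 0.4782, 0.1848], E[r] = -1.1196, γ^t·E[r] = -0.661116, running G = -6.081048
t=6: π = [0.3370, 0.4783, 0.1848], E[r] = -1.1196, γ^t·E[r] = -0.594986, running G = -6.676033
t=7: π = [0.3370, 0.4783, 0.1848], E[r] = -1.1196, γ^t·E[r] = -0.535484, running G = -7.211518

G = -7.2115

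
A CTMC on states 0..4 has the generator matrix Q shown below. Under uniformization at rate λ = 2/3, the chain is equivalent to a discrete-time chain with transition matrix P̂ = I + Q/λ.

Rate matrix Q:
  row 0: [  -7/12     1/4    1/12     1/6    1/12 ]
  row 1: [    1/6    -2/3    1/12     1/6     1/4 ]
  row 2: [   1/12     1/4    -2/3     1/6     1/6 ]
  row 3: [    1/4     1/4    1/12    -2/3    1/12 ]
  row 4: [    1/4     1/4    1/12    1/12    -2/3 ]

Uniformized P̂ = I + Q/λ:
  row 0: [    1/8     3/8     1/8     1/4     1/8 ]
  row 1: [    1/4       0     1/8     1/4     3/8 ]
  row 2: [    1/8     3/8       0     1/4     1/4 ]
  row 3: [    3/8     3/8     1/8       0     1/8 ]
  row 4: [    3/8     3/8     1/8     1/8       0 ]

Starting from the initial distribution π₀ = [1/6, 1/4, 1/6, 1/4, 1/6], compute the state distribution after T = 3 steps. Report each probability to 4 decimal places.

t=0: π = [0.1667, 0.2500, 0.1667, 0.2500, 0.1667]
t=1: π = [0.2604, 0.2813, 0.1042, 0.1667, 0.1875]
t=2: π = [0.2487, 0.2695, 0.1120, 0.1849, 0.1849]
t=3: π = [0.2511, 0.2739, 0.1110, 0.1807, 0.1833]

π = [0.2511, 0.2739, 0.1110, 0.1807, 0.1833]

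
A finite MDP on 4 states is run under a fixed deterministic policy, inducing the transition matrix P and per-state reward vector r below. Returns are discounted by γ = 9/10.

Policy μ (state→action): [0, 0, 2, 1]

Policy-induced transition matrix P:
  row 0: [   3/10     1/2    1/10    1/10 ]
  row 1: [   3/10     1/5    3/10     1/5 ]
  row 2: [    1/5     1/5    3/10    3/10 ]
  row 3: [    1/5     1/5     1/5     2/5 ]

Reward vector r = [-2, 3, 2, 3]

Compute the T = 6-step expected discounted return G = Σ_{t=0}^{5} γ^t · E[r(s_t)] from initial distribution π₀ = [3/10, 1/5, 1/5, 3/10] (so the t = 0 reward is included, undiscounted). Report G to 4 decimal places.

G = 6.8898

t=0: π = [0.3000, 0.2000, 0.2000, 0.3000], E[r] = 1.3000, γ^t·E[r] = 1.300000, running G = 1.300000
t=1: π = [0.2500, 0.2900, 0.2100, 0.2500], E[r] = 1.5400, γ^t·E[r] = 1.386000, running G = 2.686000
t=2: π = [0.2540, 0.2750, 0.2250, 0.2460], E[r] = 1.5050, γ^t·E[r] = 1.219050, running G = 3.905050
t=3: π = [0.2529, 0.2762, 0.2246, 0.2463], E[r] = 1.5109, γ^t·E[r] = 1.101446, running G = 5.006496
t=4: π = [0.2529, 0.2759, 0.2248, 0.2464], E[r] = 1.5107, γ^t·E[r] = 0.991144, running G = 5.997640
t=5: π = [0.2529, 0.2759, 0.2248, 0.2465], E[r] = 1.5108, γ^t·E[r] = 0.892133, running G = 6.889773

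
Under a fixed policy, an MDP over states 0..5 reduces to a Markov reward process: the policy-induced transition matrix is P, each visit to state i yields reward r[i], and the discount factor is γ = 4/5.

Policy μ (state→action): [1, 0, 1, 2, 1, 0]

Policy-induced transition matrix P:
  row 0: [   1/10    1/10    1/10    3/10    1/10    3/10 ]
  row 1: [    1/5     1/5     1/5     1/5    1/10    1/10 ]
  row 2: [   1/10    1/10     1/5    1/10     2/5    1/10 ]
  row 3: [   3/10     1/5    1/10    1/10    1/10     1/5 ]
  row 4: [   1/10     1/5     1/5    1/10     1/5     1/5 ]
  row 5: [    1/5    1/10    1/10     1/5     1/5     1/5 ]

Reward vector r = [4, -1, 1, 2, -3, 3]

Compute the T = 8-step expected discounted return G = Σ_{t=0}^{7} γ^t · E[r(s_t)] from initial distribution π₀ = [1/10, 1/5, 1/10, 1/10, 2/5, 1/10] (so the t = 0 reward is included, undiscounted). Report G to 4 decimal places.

t=0: π = [0.1000, 0.2000, 0.1000, 0.1000, 0.4000, 0.1000], E[r] = -0.4000, γ^t·E[r] = -0.400000, running G = -0.400000
t=1: π = [0.1500, 0.1700, 0.1700, 0.1500, 0.1800, 0.1800], E[r] = 0.9000, γ^t·E[r] = 0.720000, running G = 0.320000
t=2: π = [0.1650, 0.1500, 0.1520, 0.1650, 0.1870, 0.1810], E[r] = 0.9740, γ^t·E[r] = 0.623360, running G = 0.943360
t=3: π = [0.1661, 0.1502, 0.1489, 0.1661, 0.1824, 0.1863], E[r] = 1.0070, γ^t·E[r] = 0.515584, running G = 1.458944
t=4: π = [0.1669, 0.1499, 0.1482, 0.1669, 0.1815, 0.1867], E[r] = 1.0150, γ^t·E[r] = 0.415736, running G = 1.874680
t=5: π = [0.1670, 0.1498, 0.1480, 0.1670, 0.1813, 0.1869], E[r] = 1.0172, γ^t·E[r] = 0.333304, running G = 2.207983
t=6: π = [0.1671, 0.1498, 0.1479, 0.1671, 0.1812, 0.1869], E[r] = 1.0177, γ^t·E[r] = 0.266791, running G = 2.474774
t=7: π = [0.1671, 0.1498, 0.1479, 0.1671, 0.1812, 0.1869], E[r] = 1.0179, γ^t·E[r] = 0.213463, running G = 2.688237

G = 2.6882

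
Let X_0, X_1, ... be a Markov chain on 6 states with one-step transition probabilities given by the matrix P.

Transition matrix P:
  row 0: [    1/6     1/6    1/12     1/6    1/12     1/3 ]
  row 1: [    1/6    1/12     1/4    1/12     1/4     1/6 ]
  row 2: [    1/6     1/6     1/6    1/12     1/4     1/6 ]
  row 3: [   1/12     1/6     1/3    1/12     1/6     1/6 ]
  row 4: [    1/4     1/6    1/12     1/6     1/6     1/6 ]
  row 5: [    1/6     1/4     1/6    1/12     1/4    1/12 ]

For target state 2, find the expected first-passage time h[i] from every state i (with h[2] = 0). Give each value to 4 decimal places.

h = [6.2532, 5.4644, 0.0000, 4.8720, 6.3202, 5.8847]

First-step conditioning: h[2] = 0; for i ≠ 2, h[i] = 1 + Σ_k P[i][k]·h[k].
  h[0] = 1 + 1/6·h[0] + 1/6·h[1] + 1/6·h[3] + 1/12·h[4] + 1/3·h[5]
  h[1] = 1 + 1/6·h[0] + 1/12·h[1] + 1/12·h[3] + 1/4·h[4] + 1/6·h[5]
  h[3] = 1 + 1/12·h[0] + 1/6·h[1] + 1/12·h[3] + 1/6·h[4] + 1/6·h[5]
  h[4] = 1 + 1/4·h[0] + 1/6·h[1] + 1/6·h[3] + 1/6·h[4] + 1/6·h[5]
  h[5] = 1 + 1/6·h[0] + 1/4·h[1] + 1/12·h[3] + 1/4·h[4] + 1/12·h[5]
Solving the 5×5 linear system over states ≠ 2 gives exactly h = [114252/18271, 99840/18271, 0, 89016/18271, 115476/18271, 107520/18271] (h[2] = 0 is the target).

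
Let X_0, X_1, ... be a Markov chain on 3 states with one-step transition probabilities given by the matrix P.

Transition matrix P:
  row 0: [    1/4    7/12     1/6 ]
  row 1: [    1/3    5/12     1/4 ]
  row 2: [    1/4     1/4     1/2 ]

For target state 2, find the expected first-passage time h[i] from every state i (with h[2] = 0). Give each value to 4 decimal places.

First-step conditioning: h[2] = 0; for i ≠ 2, h[i] = 1 + Σ_k P[i][k]·h[k].
  h[0] = 1 + 1/4·h[0] + 7/12·h[1]
  h[1] = 1 + 1/3·h[0] + 5/12·h[1]
Solving the 2×2 linear system over states ≠ 2 gives exactly h = [24/5, 156/35, 0] (h[2] = 0 is the target).

h = [4.8000, 4.4571, 0.0000]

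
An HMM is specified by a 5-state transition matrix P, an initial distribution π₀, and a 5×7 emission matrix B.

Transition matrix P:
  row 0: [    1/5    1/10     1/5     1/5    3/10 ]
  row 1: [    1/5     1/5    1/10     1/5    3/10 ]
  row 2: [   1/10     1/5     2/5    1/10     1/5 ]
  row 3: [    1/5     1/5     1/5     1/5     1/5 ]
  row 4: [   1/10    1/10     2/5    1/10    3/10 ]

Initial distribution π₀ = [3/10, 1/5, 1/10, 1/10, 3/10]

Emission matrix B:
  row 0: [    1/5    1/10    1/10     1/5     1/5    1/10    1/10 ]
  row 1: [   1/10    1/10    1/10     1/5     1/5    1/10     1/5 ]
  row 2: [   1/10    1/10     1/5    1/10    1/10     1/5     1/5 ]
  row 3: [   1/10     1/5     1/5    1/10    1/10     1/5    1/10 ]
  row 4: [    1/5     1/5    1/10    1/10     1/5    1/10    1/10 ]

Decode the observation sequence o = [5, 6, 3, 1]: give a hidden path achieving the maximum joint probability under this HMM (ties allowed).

t=0: δ = [3.000e-02, 2.000e-02, 2.000e-02, 2.000e-02, 3.000e-02]  (obs o_0=5)
t=1: δ = [6.000e-04, 8.000e-04, 2.400e-03, 6.000e-04, 9.000e-04]  ψ = [0, 1, 4, 0, 0]  (obs o_1=6)
t=2: δ = [4.800e-05, 9.600e-05, 9.600e-05, 2.400e-05, 4.800e-05]  ψ = [2, 2, 2, 2, 2]  (obs o_2=3)
t=3: δ = [1.920e-06, 1.920e-06, 3.840e-06, 3.840e-06, 5.760e-06]  ψ = [1, 1, 2, 1, 1]  (obs o_3=1)
backtrack: best end state = 4; path = [4, 2, 1, 4]

path = [4, 2, 1, 4]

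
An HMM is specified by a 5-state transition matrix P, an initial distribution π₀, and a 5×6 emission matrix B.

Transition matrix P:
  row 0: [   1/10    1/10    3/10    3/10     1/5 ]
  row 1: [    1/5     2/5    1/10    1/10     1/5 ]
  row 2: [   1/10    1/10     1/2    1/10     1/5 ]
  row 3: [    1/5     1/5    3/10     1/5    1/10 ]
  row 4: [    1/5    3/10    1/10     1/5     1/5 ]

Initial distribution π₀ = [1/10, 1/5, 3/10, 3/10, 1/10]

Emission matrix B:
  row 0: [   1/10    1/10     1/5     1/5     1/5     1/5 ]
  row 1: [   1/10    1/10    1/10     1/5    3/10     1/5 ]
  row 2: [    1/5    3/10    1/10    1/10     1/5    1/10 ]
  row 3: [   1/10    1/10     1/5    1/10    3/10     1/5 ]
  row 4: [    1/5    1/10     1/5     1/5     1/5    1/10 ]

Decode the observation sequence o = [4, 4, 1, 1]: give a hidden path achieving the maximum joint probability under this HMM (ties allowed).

t=0: δ = [2.000e-02, 6.000e-02, 6.000e-02, 9.000e-02, 2.000e-02]  (obs o_0=4)
t=1: δ = [3.600e-03, 7.200e-03, 6.000e-03, 5.400e-03, 2.400e-03]  ψ = [3, 1, 2, 3, 1]  (obs o_1=4)
t=2: δ = [1.440e-04, 2.880e-04, 9.000e-04, 1.080e-04, 1.440e-04]  ψ = [1, 1, 2, 0, 1]  (obs o_2=1)
t=3: δ = [9.000e-06, 1.152e-05, 1.350e-04, 9.000e-06, 1.800e-05]  ψ = [2, 1, 2, 2, 2]  (obs o_3=1)
backtrack: best end state = 2; path = [2, 2, 2, 2]

path = [2, 2, 2, 2]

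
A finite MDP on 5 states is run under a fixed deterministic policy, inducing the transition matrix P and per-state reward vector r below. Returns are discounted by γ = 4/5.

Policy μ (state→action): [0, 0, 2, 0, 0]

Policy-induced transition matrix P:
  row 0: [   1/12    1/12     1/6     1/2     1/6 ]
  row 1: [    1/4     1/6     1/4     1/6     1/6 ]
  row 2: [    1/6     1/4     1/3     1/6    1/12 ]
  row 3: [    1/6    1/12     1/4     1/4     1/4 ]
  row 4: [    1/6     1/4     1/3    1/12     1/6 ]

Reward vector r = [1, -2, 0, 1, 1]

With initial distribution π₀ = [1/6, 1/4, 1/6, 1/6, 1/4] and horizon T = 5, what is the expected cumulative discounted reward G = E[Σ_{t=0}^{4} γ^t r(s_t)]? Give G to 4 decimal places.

t=0: π = [0.1667, 0.2500, 0.1667, 0.1667, 0.2500], E[r] = 0.0833, γ^t·E[r] = 0.083333, running G = 0.083333
t=1: π = [0.1736, 0.1736, 0.2708, 0.2153, 0.1667], E[r] = 0.2083, γ^t·E[r] = 0.166667, running G = 0.250000
t=2: π = [0.1667, 0.1707, 0.2720, 0.2286, 0.1620], E[r] = 0.2159, γ^t·E[r] = 0.138148, running G = 0.388148
t=3: π = [0.1670, 0.1699, 0.2723, 0.2278, 0.1630], E[r] = 0.2180, γ^t·E[r] = 0.111630, running G = 0.499778
t=4: π = [0.1669, 0.1700, 0.2724, 0.2277, 0.1630], E[r] = 0.2175, γ^t·E[r] = 0.089088, running G = 0.588866

G = 0.5889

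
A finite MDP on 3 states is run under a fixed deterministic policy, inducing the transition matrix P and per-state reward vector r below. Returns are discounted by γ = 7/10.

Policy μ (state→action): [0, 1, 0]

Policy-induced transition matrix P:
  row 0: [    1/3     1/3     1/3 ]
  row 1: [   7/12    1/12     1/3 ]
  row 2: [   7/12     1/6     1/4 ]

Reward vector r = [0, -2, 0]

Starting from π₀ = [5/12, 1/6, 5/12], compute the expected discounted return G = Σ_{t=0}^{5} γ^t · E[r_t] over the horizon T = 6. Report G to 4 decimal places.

t=0: π = [0.4167, 0.1667, 0.4167], E[r] = -0.3333, γ^t·E[r] = -0.333333, running G = -0.333333
t=1: π = [0.4792, 0.2222, 0.2986], E[r] = -0.4444, γ^t·E[r] = -0.311111, running G = -0.644444
t=2: π = [0.4635, 0.2280, 0.3084], E[r] = -0.4560, γ^t·E[r] = -0.223449, running G = -0.867894
t=3: π = [0.4674, 0.2249, 0.3076], E[r] = -0.4498, γ^t·E[r] = -0.154297, running G = -1.022191
t=4: π = [0.4665, 0.2258, 0.3077], E[r] = -0.4517, γ^t·E[r] = -0.108444, running G = -1.130635
t=5: π = [0.4667, 0.2256, 0.3077], E[r] = -0.4512, γ^t·E[r] = -0.075831, running G = -1.206465

G = -1.2065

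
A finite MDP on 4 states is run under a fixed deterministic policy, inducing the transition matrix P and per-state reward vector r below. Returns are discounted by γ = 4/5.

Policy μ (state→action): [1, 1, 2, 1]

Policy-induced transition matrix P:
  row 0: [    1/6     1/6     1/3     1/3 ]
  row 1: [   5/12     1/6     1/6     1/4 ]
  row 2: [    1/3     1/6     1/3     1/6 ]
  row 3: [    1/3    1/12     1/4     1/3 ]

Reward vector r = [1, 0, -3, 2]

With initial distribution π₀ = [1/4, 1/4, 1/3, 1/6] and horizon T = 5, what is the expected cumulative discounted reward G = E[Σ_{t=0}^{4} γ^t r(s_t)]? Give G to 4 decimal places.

G = -0.4476

t=0: π = [0.2500, 0.2500, 0.3333, 0.1667], E[r] = -0.4167, γ^t·E[r] = -0.416667, running G = -0.416667
t=1: π = [0.3125, 0.1528, 0.2778, 0.2569], E[r] = -0.0069, γ^t·E[r] = -0.005556, running G = -0.422222
t=2: π = [0.2940, 0.1453, 0.2865, 0.2743], E[r] = -0.0168, γ^t·E[r] = -0.010741, running G = -0.432963
t=3: π = [0.2964, 0.1438, 0.2863, 0.2735], E[r] = -0.0154, γ^t·E[r] = -0.007877, running G = -0.440840
t=4: π = [0.2959, 0.1439, 0.2866, 0.2736], E[r] = -0.0165, γ^t·E[r] = -0.006774, running G = -0.447613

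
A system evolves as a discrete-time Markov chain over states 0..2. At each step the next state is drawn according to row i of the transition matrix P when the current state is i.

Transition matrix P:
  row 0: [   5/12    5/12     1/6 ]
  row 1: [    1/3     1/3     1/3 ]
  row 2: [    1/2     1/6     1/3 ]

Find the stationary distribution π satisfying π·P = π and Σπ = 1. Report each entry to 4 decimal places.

Balance equations π_j = Σ_i π_i·P[i][j]:
  π_0 = 5/12·π_0 + 1/3·π_1 + 1/2·π_2
  π_1 = 5/12·π_0 + 1/3·π_1 + 1/6·π_2
  normalize: π_0 + π_1 + π_2 = 1
Solving the linear system gives exactly π = [7/17, 11/34, 9/34].

π = [0.4118, 0.3235, 0.2647]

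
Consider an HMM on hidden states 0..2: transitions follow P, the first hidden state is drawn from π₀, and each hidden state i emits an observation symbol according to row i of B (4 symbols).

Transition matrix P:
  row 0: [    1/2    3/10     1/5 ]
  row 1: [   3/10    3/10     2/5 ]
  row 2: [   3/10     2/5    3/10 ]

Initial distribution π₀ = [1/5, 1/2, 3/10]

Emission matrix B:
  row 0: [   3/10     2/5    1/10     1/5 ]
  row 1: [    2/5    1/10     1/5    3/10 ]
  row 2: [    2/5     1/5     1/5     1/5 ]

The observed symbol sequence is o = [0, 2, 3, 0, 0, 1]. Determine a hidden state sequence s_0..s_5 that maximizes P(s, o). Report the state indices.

t=0: δ = [6.000e-02, 2.000e-01, 1.200e-01]  (obs o_0=0)
t=1: δ = [6.000e-03, 1.200e-02, 1.600e-02]  ψ = [1, 1, 1]  (obs o_1=2)
t=2: δ = [9.600e-04, 1.920e-03, 9.600e-04]  ψ = [2, 2, 1]  (obs o_2=3)
t=3: δ = [1.728e-04, 2.304e-04, 3.072e-04]  ψ = [1, 1, 1]  (obs o_3=0)
t=4: δ = [2.765e-05, 4.915e-05, 3.686e-05]  ψ = [2, 2, 1]  (obs o_4=0)
t=5: δ = [5.898e-06, 1.475e-06, 3.932e-06]  ψ = [1, 1, 1]  (obs o_5=1)
backtrack: best end state = 0; path = [1, 2, 1, 2, 1, 0]

path = [1, 2, 1, 2, 1, 0]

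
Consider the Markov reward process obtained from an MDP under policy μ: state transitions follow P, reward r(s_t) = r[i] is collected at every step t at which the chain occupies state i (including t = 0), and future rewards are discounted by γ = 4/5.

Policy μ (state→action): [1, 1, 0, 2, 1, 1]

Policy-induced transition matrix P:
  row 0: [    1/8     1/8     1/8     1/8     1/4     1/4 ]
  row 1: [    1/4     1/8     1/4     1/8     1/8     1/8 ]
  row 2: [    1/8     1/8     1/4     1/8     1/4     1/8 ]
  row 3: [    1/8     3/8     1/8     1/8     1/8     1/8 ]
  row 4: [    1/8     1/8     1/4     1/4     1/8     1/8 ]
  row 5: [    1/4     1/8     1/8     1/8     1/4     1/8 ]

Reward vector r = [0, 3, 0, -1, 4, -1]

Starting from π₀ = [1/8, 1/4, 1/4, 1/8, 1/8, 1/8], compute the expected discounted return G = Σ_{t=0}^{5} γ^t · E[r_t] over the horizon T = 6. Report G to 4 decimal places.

G = 3.5323

t=0: π = [0.1250, 0.2500, 0.2500, 0.1250, 0.1250, 0.1250], E[r] = 1.0000, γ^t·E[r] = 1.000000, running G = 1.000000
t=1: π = [0.1719, 0.1563, 0.2031, 0.1406, 0.1875, 0.1406], E[r] = 0.9375, γ^t·E[r] = 0.750000, running G = 1.750000
t=2: π = [0.1621, 0.1602, 0.1934, 0.1484, 0.1895, 0.1465], E[r] = 0.9434, γ^t·E[r] = 0.603750, running G = 2.353750
t=3: π = [0.1633, 0.1621, 0.1929, 0.1487, 0.1877, 0.1453], E[r] = 0.9434, γ^t·E[r] = 0.483000, running G = 2.836750
t=4: π = [0.1634, 0.1622, 0.1928, 0.1485, 0.1877, 0.1454], E[r] = 0.9434, γ^t·E[r] = 0.386400, running G = 3.223150
t=5: π = [0.1634, 0.1621, 0.1928, 0.1485, 0.1877, 0.1454], E[r] = 0.9433, γ^t·E[r] = 0.309101, running G = 3.532251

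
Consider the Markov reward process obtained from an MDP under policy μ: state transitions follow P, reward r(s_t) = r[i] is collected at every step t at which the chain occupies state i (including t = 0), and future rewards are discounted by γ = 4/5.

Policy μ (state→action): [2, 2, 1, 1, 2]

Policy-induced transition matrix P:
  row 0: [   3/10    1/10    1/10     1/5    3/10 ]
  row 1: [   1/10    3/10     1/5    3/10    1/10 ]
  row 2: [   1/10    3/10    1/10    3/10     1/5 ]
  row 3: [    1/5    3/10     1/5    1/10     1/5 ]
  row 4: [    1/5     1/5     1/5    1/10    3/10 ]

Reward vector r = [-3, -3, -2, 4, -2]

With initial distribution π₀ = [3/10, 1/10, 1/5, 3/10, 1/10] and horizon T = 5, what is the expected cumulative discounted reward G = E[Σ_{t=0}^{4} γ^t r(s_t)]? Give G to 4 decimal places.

t=0: π = [0.3000, 0.1000, 0.2000, 0.3000, 0.1000], E[r] = -0.6000, γ^t·E[r] = -0.600000, running G = -0.600000
t=1: π = [0.2000, 0.2300, 0.1500, 0.1900, 0.2300], E[r] = -1.2900, γ^t·E[r] = -1.032000, running G = -1.632000
t=2: π = [0.1820, 0.2370, 0.1650, 0.1960, 0.2200], E[r] = -1.2430, γ^t·E[r] = -0.795520, running G = -2.427520
t=3: π = [0.1780, 0.2416, 0.1653, 0.1986, 0.2165], E[r] = -1.2280, γ^t·E[r] = -0.628736, running G = -3.056256
t=4: π = [0.1771, 0.2428, 0.1657, 0.1992, 0.2153], E[r] = -1.2248, γ^t·E[r] = -0.501670, running G = -3.557926

G = -3.5579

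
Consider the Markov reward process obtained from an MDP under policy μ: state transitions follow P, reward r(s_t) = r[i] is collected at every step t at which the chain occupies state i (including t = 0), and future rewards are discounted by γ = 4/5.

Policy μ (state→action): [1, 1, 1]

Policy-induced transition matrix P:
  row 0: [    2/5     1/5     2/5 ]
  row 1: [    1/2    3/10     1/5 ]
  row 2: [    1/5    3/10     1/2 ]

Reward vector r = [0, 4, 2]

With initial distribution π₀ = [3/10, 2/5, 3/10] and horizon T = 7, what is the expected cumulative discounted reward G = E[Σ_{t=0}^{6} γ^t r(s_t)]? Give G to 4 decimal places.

G = 7.5490

t=0: π = [0.3000, 0.4000, 0.3000], E[r] = 2.2000, γ^t·E[r] = 2.200000, running G = 2.200000
t=1: π = [0.3800, 0.2700, 0.3500], E[r] = 1.7800, γ^t·E[r] = 1.424000, running G = 3.624000
t=2: π = [0.3570, 0.2620, 0.3810], E[r] = 1.8100, γ^t·E[r] = 1.158400, running G = 4.782400
t=3: π = [0.3500, 0.2643, 0.3857], E[r] = 1.8286, γ^t·E[r] = 0.936243, running G = 5.718643
t=4: π = [0.3493, 0.2650, 0.3857], E[r] = 1.8314, γ^t·E[r] = 0.750150, running G = 6.468793
t=5: π = [0.3494, 0.2651, 0.3856], E[r] = 1.8314, γ^t·E[r] = 0.600122, running G = 7.068915
t=6: π = [0.3494, 0.2651, 0.3855], E[r] = 1.8313, γ^t·E[r] = 0.480075, running G = 7.548990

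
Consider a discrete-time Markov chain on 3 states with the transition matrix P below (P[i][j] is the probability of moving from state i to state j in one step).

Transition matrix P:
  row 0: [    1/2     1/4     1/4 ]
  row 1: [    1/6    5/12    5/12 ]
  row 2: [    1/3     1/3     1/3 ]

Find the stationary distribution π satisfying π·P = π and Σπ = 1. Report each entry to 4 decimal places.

Balance equations π_j = Σ_i π_i·P[i][j]:
  π_0 = 1/2·π_0 + 1/6·π_1 + 1/3·π_2
  π_1 = 1/4·π_0 + 5/12·π_1 + 1/3·π_2
  normalize: π_0 + π_1 + π_2 = 1
Solving the linear system gives exactly π = [1/3, 1/3, 1/3].

π = [0.3333, 0.3333, 0.3333]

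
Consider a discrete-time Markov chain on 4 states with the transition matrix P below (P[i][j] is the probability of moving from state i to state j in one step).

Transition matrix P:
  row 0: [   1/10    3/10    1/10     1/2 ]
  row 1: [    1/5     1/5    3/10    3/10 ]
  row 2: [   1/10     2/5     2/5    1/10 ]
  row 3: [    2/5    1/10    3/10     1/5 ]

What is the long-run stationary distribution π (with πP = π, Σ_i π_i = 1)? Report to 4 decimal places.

Balance equations π_j = Σ_i π_i·P[i][j]:
  π_0 = 1/10·π_0 + 1/5·π_1 + 1/10·π_2 + 2/5·π_3
  π_1 = 3/10·π_0 + 1/5·π_1 + 2/5·π_2 + 1/10·π_3
  π_2 = 1/10·π_0 + 3/10·π_1 + 2/5·π_2 + 3/10·π_3
  normalize: π_0 + π_1 + π_2 + π_3 = 1
Solving the linear system gives exactly π = [69/341, 86/341, 295/1023, 263/1023].

π = [0.2023, 0.2522, 0.2884, 0.2571]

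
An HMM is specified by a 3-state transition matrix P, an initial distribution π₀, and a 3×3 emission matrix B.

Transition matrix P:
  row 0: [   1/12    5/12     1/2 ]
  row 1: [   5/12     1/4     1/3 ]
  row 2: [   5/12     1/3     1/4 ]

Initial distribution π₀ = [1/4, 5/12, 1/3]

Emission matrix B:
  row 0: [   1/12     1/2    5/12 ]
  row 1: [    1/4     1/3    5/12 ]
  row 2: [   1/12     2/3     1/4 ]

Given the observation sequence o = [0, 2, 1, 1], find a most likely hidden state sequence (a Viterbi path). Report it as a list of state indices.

t=0: δ = [2.083e-02, 1.042e-01, 2.778e-02]  (obs o_0=0)
t=1: δ = [1.808e-02, 1.085e-02, 8.681e-03]  ψ = [1, 1, 1]  (obs o_1=2)
t=2: δ = [2.261e-03, 2.512e-03, 6.028e-03]  ψ = [1, 0, 0]  (obs o_2=1)
t=3: δ = [1.256e-03, 6.698e-04, 1.005e-03]  ψ = [2, 2, 2]  (obs o_3=1)
backtrack: best end state = 0; path = [1, 0, 2, 0]

path = [1, 0, 2, 0]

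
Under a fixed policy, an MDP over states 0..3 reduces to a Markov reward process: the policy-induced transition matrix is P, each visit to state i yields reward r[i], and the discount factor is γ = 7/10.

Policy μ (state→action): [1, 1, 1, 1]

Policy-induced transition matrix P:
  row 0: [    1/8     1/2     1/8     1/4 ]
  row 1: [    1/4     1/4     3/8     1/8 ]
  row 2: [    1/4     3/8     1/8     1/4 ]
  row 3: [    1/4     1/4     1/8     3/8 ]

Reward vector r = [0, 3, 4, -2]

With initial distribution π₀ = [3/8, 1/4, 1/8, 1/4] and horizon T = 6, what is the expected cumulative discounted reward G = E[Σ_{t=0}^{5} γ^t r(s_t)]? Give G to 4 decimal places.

G = 3.3582

t=0: π = [0.3750, 0.2500, 0.1250, 0.2500], E[r] = 0.7500, γ^t·E[r] = 0.750000, running G = 0.750000
t=1: π = [0.2031, 0.3594, 0.1875, 0.2500], E[r] = 1.3281, γ^t·E[r] = 0.929688, running G = 1.679688
t=2: π = [0.2246, 0.3242, 0.2148, 0.2363], E[r] = 1.3594, γ^t·E[r] = 0.666094, running G = 2.345781
t=3: π = [0.2219, 0.3330, 0.2061, 0.2390], E[r] = 1.3452, γ^t·E[r] = 0.461409, running G = 2.807190
t=4: π = [0.2223, 0.3312, 0.2083, 0.2383], E[r] = 1.3502, γ^t·E[r] = 0.324188, running G = 3.131378
t=5: π = [0.2222, 0.3316, 0.2078, 0.2384], E[r] = 1.3493, γ^t·E[r] = 0.226772, running G = 3.358150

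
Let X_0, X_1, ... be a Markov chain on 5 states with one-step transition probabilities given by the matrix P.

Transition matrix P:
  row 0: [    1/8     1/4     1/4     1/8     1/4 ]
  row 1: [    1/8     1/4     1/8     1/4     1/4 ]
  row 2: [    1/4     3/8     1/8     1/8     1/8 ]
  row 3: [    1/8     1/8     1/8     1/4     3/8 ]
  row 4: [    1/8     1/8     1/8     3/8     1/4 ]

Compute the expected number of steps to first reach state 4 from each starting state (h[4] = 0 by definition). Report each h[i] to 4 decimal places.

First-step conditioning: h[4] = 0; for i ≠ 4, h[i] = 1 + Σ_k P[i][k]·h[k].
  h[0] = 1 + 1/8·h[0] + 1/4·h[1] + 1/4·h[2] + 1/8·h[3]
  h[1] = 1 + 1/8·h[0] + 1/4·h[1] + 1/8·h[2] + 1/4·h[3]
  h[2] = 1 + 1/4·h[0] + 3/8·h[1] + 1/8·h[2] + 1/8·h[3]
  h[3] = 1 + 1/8·h[0] + 1/8·h[1] + 1/8·h[2] + 1/4·h[3]
Solving the 4×4 linear system over states ≠ 4 gives exactly h = [1042/261, 112/29, 1154/261, 98/29, 0] (h[4] = 0 is the target).

h = [3.9923, 3.8621, 4.4215, 3.3793, 0.0000]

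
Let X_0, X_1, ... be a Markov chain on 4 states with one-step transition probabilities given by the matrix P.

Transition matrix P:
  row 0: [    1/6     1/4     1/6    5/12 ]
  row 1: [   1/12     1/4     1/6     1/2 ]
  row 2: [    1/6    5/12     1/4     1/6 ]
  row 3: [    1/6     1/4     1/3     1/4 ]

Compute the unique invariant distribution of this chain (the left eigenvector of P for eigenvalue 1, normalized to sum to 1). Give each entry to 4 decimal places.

Balance equations π_j = Σ_i π_i·P[i][j]:
  π_0 = 1/6·π_0 + 1/12·π_1 + 1/6·π_2 + 1/6·π_3
  π_1 = 1/4·π_0 + 1/4·π_1 + 5/12·π_2 + 1/4·π_3
  π_2 = 1/6·π_0 + 1/6·π_1 + 1/4·π_2 + 1/3·π_3
  normalize: π_0 + π_1 + π_2 + π_3 = 1
Solving the linear system gives exactly π = [273/1916, 139/479, 231/958, 625/1916].

π = [0.1425, 0.2902, 0.2411, 0.3262]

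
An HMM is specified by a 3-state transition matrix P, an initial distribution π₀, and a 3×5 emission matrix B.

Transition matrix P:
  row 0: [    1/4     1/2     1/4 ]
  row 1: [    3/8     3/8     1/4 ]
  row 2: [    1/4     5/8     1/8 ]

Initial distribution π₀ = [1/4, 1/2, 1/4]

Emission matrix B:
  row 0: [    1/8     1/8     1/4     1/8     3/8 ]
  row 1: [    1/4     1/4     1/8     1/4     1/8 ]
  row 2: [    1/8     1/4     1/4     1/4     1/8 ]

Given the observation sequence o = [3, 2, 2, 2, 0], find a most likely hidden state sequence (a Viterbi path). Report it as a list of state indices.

t=0: δ = [3.125e-02, 1.250e-01, 6.250e-02]  (obs o_0=3)
t=1: δ = [1.172e-02, 5.859e-03, 7.812e-03]  ψ = [1, 1, 1]  (obs o_1=2)
t=2: δ = [7.324e-04, 7.324e-04, 7.324e-04]  ψ = [0, 0, 0]  (obs o_2=2)
t=3: δ = [6.866e-05, 5.722e-05, 4.578e-05]  ψ = [1, 2, 0]  (obs o_3=2)
t=4: δ = [2.682e-06, 8.583e-06, 2.146e-06]  ψ = [1, 0, 0]  (obs o_4=0)
backtrack: best end state = 1; path = [1, 0, 1, 0, 1]

path = [1, 0, 1, 0, 1]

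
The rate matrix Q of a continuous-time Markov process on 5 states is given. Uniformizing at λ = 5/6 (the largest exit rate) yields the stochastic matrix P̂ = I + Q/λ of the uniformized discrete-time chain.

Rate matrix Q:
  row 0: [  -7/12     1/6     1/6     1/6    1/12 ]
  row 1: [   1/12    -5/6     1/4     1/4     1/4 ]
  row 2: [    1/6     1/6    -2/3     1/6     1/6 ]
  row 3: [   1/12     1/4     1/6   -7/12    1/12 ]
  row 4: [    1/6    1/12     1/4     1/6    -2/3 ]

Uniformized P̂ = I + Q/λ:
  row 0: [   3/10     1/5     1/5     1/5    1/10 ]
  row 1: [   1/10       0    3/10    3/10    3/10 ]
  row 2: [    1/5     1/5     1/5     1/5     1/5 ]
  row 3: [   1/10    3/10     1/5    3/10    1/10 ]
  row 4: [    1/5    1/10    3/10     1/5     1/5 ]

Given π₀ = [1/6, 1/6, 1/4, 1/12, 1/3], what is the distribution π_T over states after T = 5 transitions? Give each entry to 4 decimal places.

t=0: π = [0.1667, 0.1667, 0.2500, 0.0833, 0.3333]
t=1: π = [0.1917, 0.1417, 0.2500, 0.2250, 0.1917]
t=2: π = [0.1825, 0.1750, 0.2333, 0.2367, 0.1725]
t=3: π = [0.1771, 0.1714, 0.2348, 0.2412, 0.1756]
t=4: π = [0.1765, 0.1723, 0.2347, 0.2413, 0.1753]
t=5: π = [0.1763, 0.1721, 0.2348, 0.2414, 0.1755]

π = [0.1763, 0.1721, 0.2348, 0.2414, 0.1755]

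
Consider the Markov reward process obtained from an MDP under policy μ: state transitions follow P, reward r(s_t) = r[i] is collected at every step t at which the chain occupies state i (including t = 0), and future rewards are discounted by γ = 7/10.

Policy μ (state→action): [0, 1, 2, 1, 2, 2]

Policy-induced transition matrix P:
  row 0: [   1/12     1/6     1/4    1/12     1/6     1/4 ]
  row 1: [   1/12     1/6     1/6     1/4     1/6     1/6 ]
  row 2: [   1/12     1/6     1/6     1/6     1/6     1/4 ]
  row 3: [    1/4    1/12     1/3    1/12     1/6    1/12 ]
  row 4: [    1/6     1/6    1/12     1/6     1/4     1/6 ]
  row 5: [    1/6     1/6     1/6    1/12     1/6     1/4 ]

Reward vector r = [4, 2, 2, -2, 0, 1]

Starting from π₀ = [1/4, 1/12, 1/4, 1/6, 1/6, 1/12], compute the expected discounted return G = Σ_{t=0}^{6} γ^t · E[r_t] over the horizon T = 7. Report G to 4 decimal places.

G = 3.8046

t=0: π = [0.2500, 0.0833, 0.2500, 0.1667, 0.1667, 0.0833], E[r] = 1.4167, γ^t·E[r] = 1.416667, running G = 1.416667
t=1: π = [0.1319, 0.1528, 0.2014, 0.1319, 0.1806, 0.2014], E[r] = 1.1736, γ^t·E[r] = 0.821528, running G = 2.238194
t=2: π = [0.1372, 0.1557, 0.1846, 0.1406, 0.1817, 0.2002], E[r] = 1.1481, γ^t·E[r] = 0.562593, running G = 2.800787
t=3: π = [0.1386, 0.1549, 0.1864, 0.1398, 0.1818, 0.1984], E[r] = 1.1559, γ^t·E[r] = 0.396478, running G = 3.197265
t=4: π = [0.1383, 0.1550, 0.1864, 0.1398, 0.1818, 0.1986], E[r] = 1.1550, γ^t·E[r] = 0.277317, running G = 3.474582
t=5: π = [0.1383, 0.1550, 0.1863, 0.1399, 0.1818, 0.1986], E[r] = 1.1550, γ^t·E[r] = 0.194125, running G = 3.668707
t=6: π = [0.1383, 0.1550, 0.1864, 0.1398, 0.1818, 0.1986], E[r] = 1.1550, γ^t·E[r] = 0.135889, running G = 3.804596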